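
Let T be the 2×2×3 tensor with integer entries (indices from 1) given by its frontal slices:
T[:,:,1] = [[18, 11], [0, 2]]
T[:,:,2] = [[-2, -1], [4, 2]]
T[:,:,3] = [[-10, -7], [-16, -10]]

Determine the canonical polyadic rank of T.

2

Lower bound: in the mode-1 unfolding of T (rows indexed by i, columns by (j,k)) the 2×2 minor on rows i ∈ {1, 2}, columns (j,k) ∈ {(1,1), (1,2)} is det [[18, -2], [0, 4]] = 72 ≠ 0, so that unfolding has rank ≥ 2 and hence rank(T) ≥ 2 (CP rank is at least every unfolding rank, though it can be larger).
Upper bound: with S_k = T[:,:,k], the two rank-1 terms a₁b₁ᵀ, a₂b₂ᵀ are the rank-1 members of the pencil x·S₁ + y·S₂.
det(x·S₁ + y·S₂) is 36·x² − 12·xy = 12·(3·x − y)(x), vanishing at (x:y) = (1:3) and (0:1).
M₁ = S₁ + 3·S₂ = [[12, 8], [12, 8]] = 4·[1, 1][3, 2]ᵀ and M₂ = S₂ = [[-2, -1], [4, 2]] = −[1, -2][2, 1]ᵀ, so take a₁ = [1, 1], b₁ = [3, 2], a₂ = [1, -2], b₂ = [2, 1].
Each slice is an integer combination of E₁ = a₁b₁ᵀ and E₂ = a₂b₂ᵀ: S₁ = 4·E₁ + 3·E₂, S₂ = −E₂, S₃ = −4·E₁ + E₂; reading off coefficients, c₁ = [4, 0, -4] and c₂ = [3, -1, 1].
Hence T = [1, 1] ⊗ [3, 2] ⊗ [4, 0, -4] + [1, -2] ⊗ [2, 1] ⊗ [3, -1, 1], so rank(T) ≤ 2.
These bounds meet, so rank(T) = 2.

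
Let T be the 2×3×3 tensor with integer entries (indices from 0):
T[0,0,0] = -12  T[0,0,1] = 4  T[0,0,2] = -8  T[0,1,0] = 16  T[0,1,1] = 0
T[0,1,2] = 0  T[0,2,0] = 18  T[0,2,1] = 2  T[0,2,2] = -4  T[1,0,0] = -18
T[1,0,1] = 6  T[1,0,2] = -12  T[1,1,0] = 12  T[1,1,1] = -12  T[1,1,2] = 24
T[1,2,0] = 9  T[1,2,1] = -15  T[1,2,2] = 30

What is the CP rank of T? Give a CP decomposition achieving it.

rank(T) = 2

Lower bound: in the mode-2 unfolding of T (rows indexed by j, columns by (i,k)) the 2×2 minor on rows j ∈ {0, 1}, columns (i,k) ∈ {(0,0), (0,1)} is det [[-12, 4], [16, 0]] = -64 ≠ 0, so that unfolding has rank ≥ 2 and hence rank(T) ≥ 2 (CP rank is at least every unfolding rank, though it can be larger).
Upper bound: with S_k = T[:,:,k], the two rank-1 terms a₁b₁ᵀ, a₂b₂ᵀ are the rank-1 members of the pencil x·S₀ + y·S₁.
The 2×2 minor of x·S₀ + y·S₁ on rows {0,1}, columns {0,1} is 144·x² + 96·xy − 48·y² = 48·(3·x − y)(x + y), vanishing at (x:y) = (1:3) and (1:-1).
M₁ = S₀ + 3·S₁ = [[0, 16, 24], [0, -24, -36]] = 4·[2, -3][0, 2, 3]ᵀ and M₂ = S₀ − S₁ = [[-16, 16, 16], [-24, 24, 24]] = (-8)·[2, 3][1, -1, -1]ᵀ, so take a₁ = [2, -3], b₁ = [0, 2, 3], a₂ = [2, 3], b₂ = [1, -1, -1].
Each slice is an integer combination of E₁ = a₁b₁ᵀ and E₂ = a₂b₂ᵀ: S₀ = E₁ − 6·E₂, S₁ = E₁ + 2·E₂, S₂ = −2·E₁ − 4·E₂; reading off coefficients, c₁ = [1, 1, -2] and c₂ = [-6, 2, -4].
Hence T = [2, -3] ⊗ [0, 2, 3] ⊗ [1, 1, -2] + [2, 3] ⊗ [1, -1, -1] ⊗ [-6, 2, -4], so rank(T) ≤ 2.
These bounds meet, so rank(T) = 2.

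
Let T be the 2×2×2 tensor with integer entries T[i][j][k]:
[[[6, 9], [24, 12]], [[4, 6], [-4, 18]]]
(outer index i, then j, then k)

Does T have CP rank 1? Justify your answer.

No

The mode-3 unfolding of T (rows indexed by k, columns by (i,j) = (0,0), (0,1), (1,0), (1,1)) is [[6, 24, 4, -4], [9, 12, 6, 18]].
There the 2×2 minor on rows k ∈ {0, 1}, columns (i,j) ∈ {(0,0), (0,1)} is det [[6, 24], [9, 12]] = -144 ≠ 0, so this unfolding has rank ≥ 2; CP rank is at least every unfolding rank, so rank(T) ≥ 2.
In particular rank(T) ≥ 2 > 1, so T is not rank-1.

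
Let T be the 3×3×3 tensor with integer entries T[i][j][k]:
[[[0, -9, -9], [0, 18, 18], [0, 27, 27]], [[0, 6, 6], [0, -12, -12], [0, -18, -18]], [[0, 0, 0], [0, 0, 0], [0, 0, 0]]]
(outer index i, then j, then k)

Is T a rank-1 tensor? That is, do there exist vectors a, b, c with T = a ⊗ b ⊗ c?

Yes

If T = a ⊗ b ⊗ c then every fibre of T is a multiple of the corresponding factor, so read the factors off the fibres through the nonzero entry T[0,0,1] = -9.
The mode-1 fibre T[:,0,1] = [-9, 6, 0] gives a = [3, -2, 0] (primitive direction); the mode-2 fibre T[0,:,1] = [-9, 18, 27] gives b = [1, -2, -3]; then c[k] = T[0,0,k] / (a[0]·b[0]) = [0, -9, -9] / 3 = [0, -3, -3].
Expanding [3, -2, 0] ⊗ [1, -2, -3] ⊗ [0, -3, -3] reproduces all 27 entries of T, so T = [3, -2, 0] ⊗ [1, -2, -3] ⊗ [0, -3, -3] and rank(T) ≤ 1.
Equivalently every frontal slice T[:,:,k] is c[k] times the rank-1 matrix [3, -2, 0] ⊗ [1, -2, -3]. So T has rank 1 (it is nonzero).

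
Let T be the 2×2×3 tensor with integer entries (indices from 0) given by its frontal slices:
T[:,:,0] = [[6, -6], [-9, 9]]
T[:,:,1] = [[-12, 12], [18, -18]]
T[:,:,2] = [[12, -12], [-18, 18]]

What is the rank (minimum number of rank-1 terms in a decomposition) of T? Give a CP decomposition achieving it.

rank(T) = 1

Lower bound: T ≠ 0 (e.g. T[0,0,0] = 6), so rank(T) ≥ 1.
Upper bound: if T = a ⊗ b ⊗ c then every fibre of T is a multiple of the corresponding factor, so read the factors off the fibres through the nonzero entry T[0,0,0] = 6.
The mode-1 fibre T[:,0,0] = [6, -9] gives a = (2, -3) (primitive direction); the mode-2 fibre T[0,:,0] = [6, -6] gives b = (1, -1); then c[k] = T[0,0,k] / (a[0]·b[0]) = [6, -12, 12] / 2 = (3, -6, 6).
Expanding (2, -3) ⊗ (1, -1) ⊗ (3, -6, 6) reproduces all 12 entries of T, so T = (2, -3) ⊗ (1, -1) ⊗ (3, -6, 6) and rank(T) ≤ 1.
These bounds meet, so rank(T) = 1.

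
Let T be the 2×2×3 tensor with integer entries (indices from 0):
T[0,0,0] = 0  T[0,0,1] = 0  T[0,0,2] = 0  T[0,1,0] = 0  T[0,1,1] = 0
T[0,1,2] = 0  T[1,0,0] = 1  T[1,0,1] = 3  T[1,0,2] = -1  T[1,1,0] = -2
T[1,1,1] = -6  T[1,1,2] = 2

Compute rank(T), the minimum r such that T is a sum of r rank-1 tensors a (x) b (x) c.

1

Lower bound: T ≠ 0 (e.g. T[1,0,0] = 1), so rank(T) ≥ 1.
Upper bound: if T = a (x) b (x) c then every fibre of T is a multiple of the corresponding factor, so read the factors off the fibres through the nonzero entry T[1,0,0] = 1.
The mode-1 fibre T[:,0,0] = [0, 1] gives a = [0, 1] (primitive direction); the mode-2 fibre T[1,:,0] = [1, -2] gives b = [1, -2]; then c[k] = T[1,0,k] / (a[1]·b[0]) = [1, 3, -1] / 1 = [1, 3, -1].
Expanding [0, 1] (x) [1, -2] (x) [1, 3, -1] reproduces all 12 entries of T, so T = [0, 1] (x) [1, -2] (x) [1, 3, -1] and rank(T) ≤ 1.
These bounds meet, so rank(T) = 1.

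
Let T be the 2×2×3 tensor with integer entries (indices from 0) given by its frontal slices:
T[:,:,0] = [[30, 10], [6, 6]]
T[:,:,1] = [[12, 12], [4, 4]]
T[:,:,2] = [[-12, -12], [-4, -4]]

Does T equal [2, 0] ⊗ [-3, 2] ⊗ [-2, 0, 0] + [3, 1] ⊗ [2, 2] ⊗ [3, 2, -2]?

Yes

Reconstruct entrywise from the claimed factors. For example, T[1,1,1] = 4 and Σₗ aₗ[1]bₗ[1]cₗ[1] = (0)·(2)·(0) + (1)·(2)·(2) = 4; checking all 12 entries, every one matches. The claim holds.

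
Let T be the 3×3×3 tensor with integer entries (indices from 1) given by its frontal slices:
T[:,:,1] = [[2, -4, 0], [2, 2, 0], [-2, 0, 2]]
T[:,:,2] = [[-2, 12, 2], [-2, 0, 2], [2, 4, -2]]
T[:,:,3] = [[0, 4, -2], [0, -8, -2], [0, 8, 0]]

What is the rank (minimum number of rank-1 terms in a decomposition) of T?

Lower bound: the mode-2 unfolding of T (rows indexed by j, columns by (i,k) = (1,1), (1,2), (1,3), (2,1), (2,2), (2,3), (3,1), (3,2), (3,3)) is [[2, -2, 0, 2, -2, 0, -2, 2, 0], [-4, 12, 4, 2, 0, -8, 0, 4, 8], [0, 2, -2, 0, 2, -2, 2, -2, 0]].
There the 3×3 minor on rows j ∈ {1, 2, 3}, columns (i,k) ∈ {(1,1), (1,2), (1,3)} is det [[2, -2, 0], [-4, 12, 4], [0, 2, -2]] = -48 ≠ 0, so this unfolding has rank ≥ 3; CP rank is at least every unfolding rank, so rank(T) ≥ 3. (This is only a lower bound: in general the CP rank may exceed every unfolding rank, so we still need to exhibit 3 rank-1 terms summing to T.)
Upper bound: T is a sum of 3 rank-1 terms, T = (1, 1, -1) ⊗ (1, -2, -1) ⊗ (2, -2, 0) + (1, 1, 0) ⊗ (0, 2, 1) ⊗ (2, 0, -2) + (2, -1, 2) ⊗ (0, 1, 0) ⊗ (-2, 4, 4) (written with every a and b primitive with positive leading entry and the scale carried by c; CP decompositions are not unique, and this one is verified by expanding entrywise), so rank(T) ≤ 3.
These bounds meet, so rank(T) = 3.

3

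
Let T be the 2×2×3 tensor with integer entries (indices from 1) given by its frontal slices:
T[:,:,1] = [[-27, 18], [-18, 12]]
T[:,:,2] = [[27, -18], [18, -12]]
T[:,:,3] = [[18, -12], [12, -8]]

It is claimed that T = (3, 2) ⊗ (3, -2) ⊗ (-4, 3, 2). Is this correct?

Reconstruct entry (1,1,1) from the claimed factors: Σₗ aₗ[1]bₗ[1]cₗ[1] = (3)·(3)·(-4) = -36, but T[1,1,1] = -27. The claim is false.

No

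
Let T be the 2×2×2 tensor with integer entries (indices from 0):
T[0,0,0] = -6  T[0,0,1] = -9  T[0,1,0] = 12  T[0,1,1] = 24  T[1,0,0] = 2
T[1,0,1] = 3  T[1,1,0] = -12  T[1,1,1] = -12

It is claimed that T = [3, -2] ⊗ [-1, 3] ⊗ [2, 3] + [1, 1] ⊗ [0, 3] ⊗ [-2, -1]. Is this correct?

Reconstruct entry (1,0,0) from the claimed factors: Σₗ aₗ[1]bₗ[0]cₗ[0] = (-2)·(-1)·(2) + (1)·(0)·(-2) = 4, but T[1,0,0] = 2. The claim is false.

No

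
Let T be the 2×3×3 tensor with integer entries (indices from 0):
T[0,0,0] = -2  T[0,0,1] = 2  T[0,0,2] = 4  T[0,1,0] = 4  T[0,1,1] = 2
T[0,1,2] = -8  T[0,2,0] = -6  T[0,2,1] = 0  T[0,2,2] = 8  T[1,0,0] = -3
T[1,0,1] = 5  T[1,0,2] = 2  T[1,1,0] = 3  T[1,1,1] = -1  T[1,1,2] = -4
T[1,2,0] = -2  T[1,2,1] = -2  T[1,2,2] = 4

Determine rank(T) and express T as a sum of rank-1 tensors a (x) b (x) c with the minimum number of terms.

rank(T) = 3

Lower bound: the mode-3 unfolding of T (rows indexed by k, columns by (i,j) = (0,0), (0,1), (0,2), (1,0), (1,1), (1,2)) is [[-2, 4, -6, -3, 3, -2], [2, 2, 0, 5, -1, -2], [4, -8, 8, 2, -4, 4]].
There the 3×3 minor on rows k ∈ {0, 1, 2}, columns (i,j) ∈ {(0,0), (0,1), (0,2)} is det [[-2, 4, -6], [2, 2, 0], [4, -8, 8]] = 48 ≠ 0, so this unfolding has rank ≥ 3; CP rank is at least every unfolding rank, so rank(T) ≥ 3. (This is only a lower bound: in general the CP rank may exceed every unfolding rank, so we still need to exhibit 3 rank-1 terms summing to T.)
Upper bound: T is a sum of 3 rank-1 terms, T = [1, 0] (x) [2, -1, -1] (x) [2, -4, 0] + [2, 1] (x) [1, 1, -2] (x) [1, 1, -2] + [2, 1] (x) [2, -1, 0] (x) [-2, 2, 2] (written with every a and b primitive with positive leading entry and the scale carried by c; CP decompositions are not unique, and this one is verified by expanding entrywise), so rank(T) ≤ 3.
These bounds meet, so rank(T) = 3.
Check entry T[1,1,1] = -1: (0)·(-1)·(-4) + (1)·(1)·(1) + (1)·(-1)·(2) = -1.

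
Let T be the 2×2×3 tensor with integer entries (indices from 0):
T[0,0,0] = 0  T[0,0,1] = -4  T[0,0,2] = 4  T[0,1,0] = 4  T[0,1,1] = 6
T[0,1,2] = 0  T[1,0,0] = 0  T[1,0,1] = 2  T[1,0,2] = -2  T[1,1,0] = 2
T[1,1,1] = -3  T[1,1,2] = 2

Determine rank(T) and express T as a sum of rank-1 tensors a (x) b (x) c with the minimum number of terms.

rank(T) = 3

Lower bound: the mode-3 unfolding of T (rows indexed by k, columns by (i,j) = (0,0), (0,1), (1,0), (1,1)) is [[0, 4, 0, 2], [-4, 6, 2, -3], [4, 0, -2, 2]].
There the 3×3 minor on rows k ∈ {0, 1, 2}, columns (i,j) ∈ {(0,0), (0,1), (1,1)} is det [[0, 4, 2], [-4, 6, -3], [4, 0, 2]] = -64 ≠ 0, so this unfolding has rank ≥ 3; CP rank is at least every unfolding rank, so rank(T) ≥ 3. (Flattening ranks never certify an upper bound on CP rank; for that we must actually write T with 3 rank-1 terms.)
Upper bound: T is a sum of 3 rank-1 terms, T = [1, 0] (x) [0, 1] (x) [0, 8, 0] + [2, -1] (x) [2, -1] (x) [0, -1, 1] + [2, 1] (x) [0, 1] (x) [2, -2, 1] (one valid choice — decompositions are not unique — normalised so each a, b is primitive with positive first nonzero entry; check it by expanding all entries), so rank(T) ≤ 3.
These bounds meet, so rank(T) = 3.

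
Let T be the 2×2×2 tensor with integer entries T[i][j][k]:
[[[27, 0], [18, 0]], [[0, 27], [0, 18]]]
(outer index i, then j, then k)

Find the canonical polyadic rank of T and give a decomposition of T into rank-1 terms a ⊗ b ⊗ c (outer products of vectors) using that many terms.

rank(T) = 2

Lower bound: the mode-3 unfolding of T (rows indexed by k, columns by (i,j) = (0,0), (0,1), (1,0), (1,1)) is [[27, 18, 0, 0], [0, 0, 27, 18]].
There the 2×2 minor on rows k ∈ {0, 1}, columns (i,j) ∈ {(0,0), (1,0)} is det [[27, 0], [0, 27]] = 729 ≠ 0, so this unfolding has rank ≥ 2; CP rank is at least every unfolding rank, so rank(T) ≥ 2. (Flattening ranks never certify an upper bound on CP rank; for that we must actually write T with 2 rank-1 terms.)
Upper bound — finding two terms. Every mode-2 slice of T is a multiple of one matrix: T[:,j,:] = b[j]·M with b = [3, 2] and M = [[9, 0], [0, 9]] (rows indexed by i, columns by k). So it suffices to write M as a sum of two rank-1 matrices.
Splitting M by its rows (i = 0, 1), M = [1, 0][9, 0]ᵀ + [0, 1][0, 9]ᵀ.
Hence T = [1, 0] ⊗ [3, 2] ⊗ [9, 0] + [0, 1] ⊗ [3, 2] ⊗ [0, 9], so rank(T) ≤ 2.
These bounds meet, so rank(T) = 2.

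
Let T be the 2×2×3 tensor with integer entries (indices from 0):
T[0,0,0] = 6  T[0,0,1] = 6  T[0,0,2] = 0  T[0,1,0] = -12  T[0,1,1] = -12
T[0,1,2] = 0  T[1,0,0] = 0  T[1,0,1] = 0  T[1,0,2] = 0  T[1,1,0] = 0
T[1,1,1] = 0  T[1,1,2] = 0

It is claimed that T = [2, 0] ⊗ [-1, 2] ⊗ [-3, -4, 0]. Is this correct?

Reconstruct entry (0,0,1) from the claimed factors: Σₗ aₗ[0]bₗ[0]cₗ[1] = (2)·(-1)·(-4) = 8, but T[0,0,1] = 6. The claim is false.

No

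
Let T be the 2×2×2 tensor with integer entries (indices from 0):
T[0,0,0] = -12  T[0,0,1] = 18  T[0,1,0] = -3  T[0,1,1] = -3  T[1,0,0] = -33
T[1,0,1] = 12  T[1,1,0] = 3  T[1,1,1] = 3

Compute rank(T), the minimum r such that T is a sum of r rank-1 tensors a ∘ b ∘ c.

2

Lower bound: in the mode-3 unfolding of T (rows indexed by k, columns by (i,j)) the 2×2 minor on rows k ∈ {0, 1}, columns (i,j) ∈ {(0,0), (0,1)} is det [[-12, -3], [18, -3]] = 90 ≠ 0, so that unfolding has rank ≥ 2 and hence rank(T) ≥ 2 (CP rank is at least every unfolding rank, though it can be larger).
Upper bound: with S_k = T[:,:,k], the two rank-1 terms a₁b₁ᵀ, a₂b₂ᵀ are the rank-1 members of the pencil x·S₀ + y·S₁.
det(x·S₀ + y·S₁) is −135·x² − 45·xy + 90·y² = (-45)·(3·x − 2·y)(x + y), vanishing at (x:y) = (2:3) and (1:-1).
M₁ = 2·S₀ + 3·S₁ = [[30, -15], [-30, 15]] = 15·[1, -1][2, -1]ᵀ and M₂ = S₀ − S₁ = [[-30, 0], [-45, 0]] = (-15)·[2, 3][1, 0]ᵀ, so take a₁ = [1, -1], b₁ = [2, -1], a₂ = [2, 3], b₂ = [1, 0].
Each slice is an integer combination of E₁ = a₁b₁ᵀ and E₂ = a₂b₂ᵀ: S₀ = 3·E₁ − 9·E₂, S₁ = 3·E₁ + 6·E₂; reading off coefficients, c₁ = [3, 3] and c₂ = [-9, 6].
Hence T = [1, -1] ∘ [2, -1] ∘ [3, 3] + [2, 3] ∘ [1, 0] ∘ [-9, 6], so rank(T) ≤ 2.
These bounds meet, so rank(T) = 2.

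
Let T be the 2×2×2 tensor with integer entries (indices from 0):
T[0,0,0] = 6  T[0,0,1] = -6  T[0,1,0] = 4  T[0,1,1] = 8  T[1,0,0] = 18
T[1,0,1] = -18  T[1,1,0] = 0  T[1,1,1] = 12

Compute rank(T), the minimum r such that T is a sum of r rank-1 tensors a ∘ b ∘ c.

Lower bound: the mode-1 unfolding of T (rows indexed by i, columns by (j,k) = (0,0), (0,1), (1,0), (1,1)) is [[6, -6, 4, 8], [18, -18, 0, 12]].
There the 2×2 minor on rows i ∈ {0, 1}, columns (j,k) ∈ {(0,0), (1,0)} is det [[6, 4], [18, 0]] = -72 ≠ 0, so this unfolding has rank ≥ 2; CP rank is at least every unfolding rank, so rank(T) ≥ 2. (This is only a lower bound: in general the CP rank may exceed every unfolding rank, so we still need to exhibit 2 rank-1 terms summing to T.)
Upper bound — finding two terms. Write S_k = T[:,:,k] for the frontal slices: S₀ = [[6, 4], [18, 0]], S₁ = [[-6, 8], [-18, 12]].
If T = a₁ ∘ b₁ ∘ c₁ + a₂ ∘ b₂ ∘ c₂ then each S_k = c₁[k]·a₁b₁ᵀ + c₂[k]·a₂b₂ᵀ. S₀ and S₁ are linearly independent, so a₁b₁ᵀ and a₂b₂ᵀ must span the same plane of matrices: they are the rank-1 matrices of the form x·S₀ + y·S₁.
det(x·S₀ + y·S₁) is −72·x² + 72·y² = (-72)·(x − y)(x + y), vanishing at (x:y) = (1:1) and (1:-1).
M₁ = S₀ + S₁ = [[0, 12], [0, 12]] = 12·(1, 1)(0, 1)ᵀ and M₂ = S₀ − S₁ = [[12, -4], [36, -12]] = 4·(1, 3)(3, -1)ᵀ, so take a₁ = (1, 1), b₁ = (0, 1), a₂ = (1, 3), b₂ = (3, -1).
Each slice is an integer combination of E₁ = a₁b₁ᵀ and E₂ = a₂b₂ᵀ: S₀ = 6·E₁ + 2·E₂, S₁ = 6·E₁ − 2·E₂; reading off coefficients, c₁ = (6, 6) and c₂ = (2, -2).
Hence T = (1, 1) ∘ (0, 1) ∘ (6, 6) + (1, 3) ∘ (3, -1) ∘ (2, -2), so rank(T) ≤ 2.
These bounds meet, so rank(T) = 2.

2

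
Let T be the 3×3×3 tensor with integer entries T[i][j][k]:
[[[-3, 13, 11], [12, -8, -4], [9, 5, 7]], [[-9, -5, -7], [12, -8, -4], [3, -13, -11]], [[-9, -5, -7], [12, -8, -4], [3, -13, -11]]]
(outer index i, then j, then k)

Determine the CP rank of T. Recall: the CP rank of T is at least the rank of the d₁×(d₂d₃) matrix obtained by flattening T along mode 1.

Lower bound: the mode-2 unfolding of T (rows indexed by j, columns by (i,k) = (0,0), (0,1), (0,2), (1,0), (1,1), (1,2), (2,0), (2,1), (2,2)) is [[-3, 13, 11, -9, -5, -7, -9, -5, -7], [12, -8, -4, 12, -8, -4, 12, -8, -4], [9, 5, 7, 3, -13, -11, 3, -13, -11]].
There the 2×2 minor on rows j ∈ {0, 1}, columns (i,k) ∈ {(0,0), (0,1)} is det [[-3, 13], [12, -8]] = -132 ≠ 0, so this unfolding has rank ≥ 2; CP rank is at least every unfolding rank, so rank(T) ≥ 2. (Flattening ranks never certify an upper bound on CP rank; for that we must actually write T with 2 rank-1 terms.)
Upper bound — finding two terms. Write S_k = T[:,:,k] for the frontal slices: S₀ = [[-3, 12, 9], [-9, 12, 3], [-9, 12, 3]], S₁ = [[13, -8, 5], [-5, -8, -13], [-5, -8, -13]], S₂ = [[11, -4, 7], [-7, -4, -11], [-7, -4, -11]].
If T = a₁ ∘ b₁ ∘ c₁ + a₂ ∘ b₂ ∘ c₂ then each S_k = c₁[k]·a₁b₁ᵀ + c₂[k]·a₂b₂ᵀ. S₀ and S₁ are linearly independent, so a₁b₁ᵀ and a₂b₂ᵀ must span the same plane of matrices: they are the rank-1 matrices of the form x·S₀ + y·S₁.
The 2×2 minor of x·S₀ + y·S₁ on rows {0,1}, columns {0,1} is 72·x² + 168·xy − 144·y² = 24·(x + 3·y)(3·x − 2·y), vanishing at (x:y) = (3:-1) and (2:3).
M₁ = 3·S₀ − S₁ = [[-22, 44, 22], [-22, 44, 22], [-22, 44, 22]] = (-22)·[1, 1, 1][1, -2, -1]ᵀ and M₂ = 2·S₀ + 3·S₁ = [[33, 0, 33], [-33, 0, -33], [-33, 0, -33]] = 33·[1, -1, -1][1, 0, 1]ᵀ, so take a₁ = [1, 1, 1], b₁ = [1, -2, -1], a₂ = [1, -1, -1], b₂ = [1, 0, 1].
Each slice is an integer combination of E₁ = a₁b₁ᵀ and E₂ = a₂b₂ᵀ: S₀ = −6·E₁ + 3·E₂, S₁ = 4·E₁ + 9·E₂, S₂ = 2·E₁ + 9·E₂; reading off coefficients, c₁ = [-6, 4, 2] and c₂ = [3, 9, 9].
Hence T = [1, 1, 1] ∘ [1, -2, -1] ∘ [-6, 4, 2] + [1, -1, -1] ∘ [1, 0, 1] ∘ [3, 9, 9], so rank(T) ≤ 2.
These bounds meet, so rank(T) = 2.

2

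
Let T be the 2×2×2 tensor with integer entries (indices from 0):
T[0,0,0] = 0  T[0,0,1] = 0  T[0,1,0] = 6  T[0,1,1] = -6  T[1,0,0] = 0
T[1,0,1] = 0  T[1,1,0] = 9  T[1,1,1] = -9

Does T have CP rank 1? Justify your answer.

Yes

The mode-1 fibre T[:,1,0] = [6, 9] gives a = [2, 3] (primitive direction); the mode-2 fibre T[0,:,0] = [0, 6] gives b = [0, 1]; then c[k] = T[0,1,k] / (a[0]·b[1]) = [6, -6] / 2 = [3, -3].
Expanding [2, 3] ⊗ [0, 1] ⊗ [3, -3] reproduces all 8 entries of T, so T = [2, 3] ⊗ [0, 1] ⊗ [3, -3] and rank(T) ≤ 1.
Equivalently every frontal slice T[:,:,k] is c[k] times the rank-1 matrix [2, 3] ⊗ [0, 1]. So T has rank 1 (it is nonzero).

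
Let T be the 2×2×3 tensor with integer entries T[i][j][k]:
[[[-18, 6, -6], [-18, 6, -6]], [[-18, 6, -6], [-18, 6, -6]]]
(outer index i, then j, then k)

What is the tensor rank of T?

Lower bound: T ≠ 0 (e.g. T[0,0,0] = -18), so rank(T) ≥ 1.
Upper bound: if T = a ⊗ b ⊗ c then every fibre of T is a multiple of the corresponding factor, so read the factors off the fibres through the nonzero entry T[0,0,0] = -18.
The mode-1 fibre T[:,0,0] = [-18, -18] gives a = (1, 1) (primitive direction); the mode-2 fibre T[0,:,0] = [-18, -18] gives b = (1, 1); then c[k] = T[0,0,k] / (a[0]·b[0]) = [-18, 6, -6] / 1 = (-18, 6, -6).
Expanding (1, 1) ⊗ (1, 1) ⊗ (-18, 6, -6) reproduces all 12 entries of T, so T = (1, 1) ⊗ (1, 1) ⊗ (-18, 6, -6) and rank(T) ≤ 1.
These bounds meet, so rank(T) = 1.
Check entry T[0,1,1] = 6: (1)·(1)·(6) = 6.

1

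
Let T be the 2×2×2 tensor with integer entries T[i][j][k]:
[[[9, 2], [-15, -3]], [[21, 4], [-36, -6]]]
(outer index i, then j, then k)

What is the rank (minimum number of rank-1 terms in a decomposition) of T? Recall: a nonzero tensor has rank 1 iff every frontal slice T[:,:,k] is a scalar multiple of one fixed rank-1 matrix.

Lower bound: the mode-3 unfolding of T (rows indexed by k, columns by (i,j) = (0,0), (0,1), (1,0), (1,1)) is [[9, -15, 21, -36], [2, -3, 4, -6]].
There the 2×2 minor on rows k ∈ {0, 1}, columns (i,j) ∈ {(0,0), (0,1)} is det [[9, -15], [2, -3]] = 3 ≠ 0, so this unfolding has rank ≥ 2; CP rank is at least every unfolding rank, so rank(T) ≥ 2. (Flattening ranks never certify an upper bound on CP rank; for that we must actually write T with 2 rank-1 terms.)
Upper bound — finding two terms. Write S_k = T[:,:,k] for the frontal slices: S₀ = [[9, -15], [21, -36]], S₁ = [[2, -3], [4, -6]].
If T = a₁ ⊗ b₁ ⊗ c₁ + a₂ ⊗ b₂ ⊗ c₂ then each S_k = c₁[k]·a₁b₁ᵀ + c₂[k]·a₂b₂ᵀ. S₀ and S₁ are linearly independent, so a₁b₁ᵀ and a₂b₂ᵀ must span the same plane of matrices: they are the rank-1 matrices of the form x·S₀ + y·S₁.
det(x·S₀ + y·S₁) is −9·x² − 3·xy = (-3)·(3·x + y)(x), vanishing at (x:y) = (1:-3) and (0:1).
M₁ = S₀ − 3·S₁ = [[3, -6], [9, -18]] = 3·(1, 3)(1, -2)ᵀ and M₂ = S₁ = [[2, -3], [4, -6]] = (1, 2)(2, -3)ᵀ, so take a₁ = (1, 3), b₁ = (1, -2), a₂ = (1, 2), b₂ = (2, -3).
Each slice is an integer combination of E₁ = a₁b₁ᵀ and E₂ = a₂b₂ᵀ: S₀ = 3·E₁ + 3·E₂, S₁ = E₂; reading off coefficients, c₁ = (3, 0) and c₂ = (3, 1).
Hence T = (1, 3) ⊗ (1, -2) ⊗ (3, 0) + (1, 2) ⊗ (2, -3) ⊗ (3, 1), so rank(T) ≤ 2.
These bounds meet, so rank(T) = 2.
Check entry T[1,0,1] = 4: (3)·(1)·(0) + (2)·(2)·(1) = 4.

2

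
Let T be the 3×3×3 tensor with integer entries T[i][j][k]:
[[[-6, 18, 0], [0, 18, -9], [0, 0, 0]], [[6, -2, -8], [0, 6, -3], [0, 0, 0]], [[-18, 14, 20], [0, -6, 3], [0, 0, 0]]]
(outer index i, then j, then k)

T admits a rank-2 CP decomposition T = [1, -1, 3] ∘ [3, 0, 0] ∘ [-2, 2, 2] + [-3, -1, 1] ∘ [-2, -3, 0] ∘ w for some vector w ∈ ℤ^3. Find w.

w = [0, 2, -1]

Subtract the known terms from T to get the rank-1 residual R = [-3, -1, 1] ∘ [-2, -3, 0] ∘ w, so R[i,j,k] = a[i]·b[j]·w[k]. Pick indices with nonzero a[0]·b[0] = (-3)·(-2) = 6. Only the fibre through (0,0,·) is needed: R[0,0,:] = T[0,0,:] − Σₗ aₗ[0]bₗ[0]cₗ = [-6, 18, 0] − (1)·(3)·[-2, 2, 2] = [0, 12, -6]. Then w[k] = R[0,0,k] / 6 for each k, giving w = [0, 12, -6] / 6 = [0, 2, -1].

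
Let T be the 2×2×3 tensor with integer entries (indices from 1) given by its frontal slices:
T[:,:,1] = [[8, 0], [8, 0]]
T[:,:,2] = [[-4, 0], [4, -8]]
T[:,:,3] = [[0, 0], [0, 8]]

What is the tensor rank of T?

Lower bound: the mode-3 unfolding of T (rows indexed by k, columns by (i,j) = (1,1), (1,2), (2,1), (2,2)) is [[8, 0, 8, 0], [-4, 0, 4, -8], [0, 0, 0, 8]].
There the 3×3 minor on rows k ∈ {1, 2, 3}, columns (i,j) ∈ {(1,1), (2,1), (2,2)} is det [[8, 8, 0], [-4, 4, -8], [0, 0, 8]] = 512 ≠ 0, so this unfolding has rank ≥ 3; CP rank is at least every unfolding rank, so rank(T) ≥ 3. (Flattening ranks never certify an upper bound on CP rank; for that we must actually write T with 3 rank-1 terms.)
Upper bound: T is a sum of 3 rank-1 terms, T = [0, 1] (x) [0, 1] (x) [0, -8, 8] + [1, -1] (x) [1, 0] (x) [0, -4, 0] + [1, 1] (x) [1, 0] (x) [8, 0, 0] (written with every a and b primitive with positive leading entry and the scale carried by c; CP decompositions are not unique, and this one is verified by expanding entrywise), so rank(T) ≤ 3.
These bounds meet, so rank(T) = 3.
Check entry T[2,1,3] = 0: (1)·(0)·(8) + (-1)·(1)·(0) + (1)·(1)·(0) = 0.

3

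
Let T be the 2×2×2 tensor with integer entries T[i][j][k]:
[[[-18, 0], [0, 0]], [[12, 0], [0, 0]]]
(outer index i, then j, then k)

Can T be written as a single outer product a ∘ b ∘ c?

If T = a ∘ b ∘ c then every fibre of T is a multiple of the corresponding factor, so read the factors off the fibres through the nonzero entry T[0,0,0] = -18.
The mode-1 fibre T[:,0,0] = [-18, 12] gives a = (3, -2) (primitive direction); the mode-2 fibre T[0,:,0] = [-18, 0] gives b = (1, 0); then c[k] = T[0,0,k] / (a[0]·b[0]) = [-18, 0] / 3 = (-6, 0).
Expanding (3, -2) ∘ (1, 0) ∘ (-6, 0) reproduces all 8 entries of T, so T = (3, -2) ∘ (1, 0) ∘ (-6, 0) and rank(T) ≤ 1.
Equivalently every frontal slice T[:,:,k] is c[k] times the rank-1 matrix (3, -2) ∘ (1, 0). So T has rank 1 (it is nonzero).

Yes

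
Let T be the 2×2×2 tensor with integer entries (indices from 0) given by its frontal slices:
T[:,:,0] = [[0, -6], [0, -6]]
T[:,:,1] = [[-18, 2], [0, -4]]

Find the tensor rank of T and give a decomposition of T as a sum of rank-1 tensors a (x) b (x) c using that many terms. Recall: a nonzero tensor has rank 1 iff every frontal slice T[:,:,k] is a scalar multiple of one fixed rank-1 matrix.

Lower bound: the mode-1 unfolding of T (rows indexed by i, columns by (j,k) = (0,0), (0,1), (1,0), (1,1)) is [[0, -18, -6, 2], [0, 0, -6, -4]].
There the 2×2 minor on rows i ∈ {0, 1}, columns (j,k) ∈ {(0,1), (1,0)} is det [[-18, -6], [0, -6]] = 108 ≠ 0, so this unfolding has rank ≥ 2; CP rank is at least every unfolding rank, so rank(T) ≥ 2. (Flattening ranks never certify an upper bound on CP rank; for that we must actually write T with 2 rank-1 terms.)
Upper bound — finding two terms. Write S_k = T[:,:,k] for the frontal slices: S₀ = [[0, -6], [0, -6]], S₁ = [[-18, 2], [0, -4]].
If T = a₁ (x) b₁ (x) c₁ + a₂ (x) b₂ (x) c₂ then each S_k = c₁[k]·a₁b₁ᵀ + c₂[k]·a₂b₂ᵀ. S₀ and S₁ are linearly independent, so a₁b₁ᵀ and a₂b₂ᵀ must span the same plane of matrices: they are the rank-1 matrices of the form x·S₀ + y·S₁.
det(x·S₀ + y·S₁) is 108·xy + 72·y² = 36·(3·x + 2·y)(y), vanishing at (x:y) = (2:-3) and (1:0).
M₁ = 2·S₀ − 3·S₁ = [[54, -18], [0, 0]] = 18·(1, 0)(3, -1)ᵀ and M₂ = S₀ = [[0, -6], [0, -6]] = (-6)·(1, 1)(0, 1)ᵀ, so take a₁ = (1, 0), b₁ = (3, -1), a₂ = (1, 1), b₂ = (0, 1).
Each slice is an integer combination of E₁ = a₁b₁ᵀ and E₂ = a₂b₂ᵀ: S₀ = −6·E₂, S₁ = −6·E₁ − 4·E₂; reading off coefficients, c₁ = (0, -6) and c₂ = (-6, -4).
Hence T = (1, 0) (x) (3, -1) (x) (0, -6) + (1, 1) (x) (0, 1) (x) (-6, -4), so rank(T) ≤ 2.
These bounds meet, so rank(T) = 2.

rank(T) = 2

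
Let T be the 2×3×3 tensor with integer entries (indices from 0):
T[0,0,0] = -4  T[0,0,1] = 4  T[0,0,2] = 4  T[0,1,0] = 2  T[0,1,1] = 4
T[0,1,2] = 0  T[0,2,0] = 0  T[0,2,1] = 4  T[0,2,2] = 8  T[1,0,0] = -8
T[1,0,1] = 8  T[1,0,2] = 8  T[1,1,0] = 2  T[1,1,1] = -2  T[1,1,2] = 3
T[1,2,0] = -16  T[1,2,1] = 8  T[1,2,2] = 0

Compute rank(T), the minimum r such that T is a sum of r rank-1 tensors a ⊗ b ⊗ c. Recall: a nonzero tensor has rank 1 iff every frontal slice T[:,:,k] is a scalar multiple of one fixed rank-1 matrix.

3

Lower bound: in the mode-3 unfolding of T (rows indexed by k, columns by (i,j)) the 3×3 minor on rows k ∈ {0, 1, 2}, columns (i,j) ∈ {(0,0), (0,1), (0,2)} is det [[-4, 2, 0], [4, 4, 4], [4, 0, 8]] = -160 ≠ 0, so that unfolding has rank ≥ 3 and hence rank(T) ≥ 3 (CP rank is at least every unfolding rank, though it can be larger).
Upper bound: T is a sum of 3 rank-1 terms, T = [1, -2] ⊗ [0, 1, -2] ⊗ [-2, 0, -2] + [1, 2] ⊗ [1, 0, 1] ⊗ [-4, 4, 4] + [2, -1] ⊗ [0, 1, 0] ⊗ [2, 2, 1] (one valid choice — decompositions are not unique — normalised so each a, b is primitive with positive first nonzero entry; check it by expanding all entries), so rank(T) ≤ 3.
These bounds meet, so rank(T) = 3.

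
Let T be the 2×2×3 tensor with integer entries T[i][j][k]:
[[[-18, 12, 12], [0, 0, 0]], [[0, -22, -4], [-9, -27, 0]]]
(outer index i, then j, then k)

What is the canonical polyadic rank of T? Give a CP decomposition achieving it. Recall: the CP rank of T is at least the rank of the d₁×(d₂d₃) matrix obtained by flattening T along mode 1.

rank(T) = 2

Lower bound: the mode-3 unfolding of T (rows indexed by k, columns by (i,j) = (0,0), (0,1), (1,0), (1,1)) is [[-18, 0, 0, -9], [12, 0, -22, -27], [12, 0, -4, 0]].
There the 2×2 minor on rows k ∈ {0, 1}, columns (i,j) ∈ {(0,0), (1,0)} is det [[-18, 0], [12, -22]] = 396 ≠ 0, so this unfolding has rank ≥ 2; CP rank is at least every unfolding rank, so rank(T) ≥ 2. (This is only a lower bound: in general the CP rank may exceed every unfolding rank, so we still need to exhibit 2 rank-1 terms summing to T.)
Upper bound — finding two terms. Write S_k = T[:,:,k] for the frontal slices: S₀ = [[-18, 0], [0, -9]], S₁ = [[12, 0], [-22, -27]], S₂ = [[12, 0], [-4, 0]].
If T = a₁ ⊗ b₁ ⊗ c₁ + a₂ ⊗ b₂ ⊗ c₂ then each S_k = c₁[k]·a₁b₁ᵀ + c₂[k]·a₂b₂ᵀ. S₀ and S₁ are linearly independent, so a₁b₁ᵀ and a₂b₂ᵀ must span the same plane of matrices: they are the rank-1 matrices of the form x·S₀ + y·S₁.
det(x·S₀ + y·S₁) is 162·x² + 378·xy − 324·y² = 54·(x + 3·y)(3·x − 2·y), vanishing at (x:y) = (3:-1) and (2:3).
M₁ = 3·S₀ − S₁ = [[-66, 0], [22, 0]] = (-22)·[3, -1][1, 0]ᵀ and M₂ = 2·S₀ + 3·S₁ = [[0, 0], [-66, -99]] = (-33)·[0, 1][2, 3]ᵀ, so take a₁ = [3, -1], b₁ = [1, 0], a₂ = [0, 1], b₂ = [2, 3].
Each slice is an integer combination of E₁ = a₁b₁ᵀ and E₂ = a₂b₂ᵀ: S₀ = −6·E₁ − 3·E₂, S₁ = 4·E₁ − 9·E₂, S₂ = 4·E₁; reading off coefficients, c₁ = [-6, 4, 4] and c₂ = [-3, -9, 0].
Hence T = [3, -1] ⊗ [1, 0] ⊗ [-6, 4, 4] + [0, 1] ⊗ [2, 3] ⊗ [-3, -9, 0], so rank(T) ≤ 2.
These bounds meet, so rank(T) = 2.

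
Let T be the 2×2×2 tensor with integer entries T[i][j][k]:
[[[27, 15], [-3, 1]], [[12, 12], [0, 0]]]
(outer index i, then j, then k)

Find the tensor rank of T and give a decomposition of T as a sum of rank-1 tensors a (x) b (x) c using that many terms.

rank(T) = 2

Lower bound: the mode-2 unfolding of T (rows indexed by j, columns by (i,k) = (0,0), (0,1), (1,0), (1,1)) is [[27, 15, 12, 12], [-3, 1, 0, 0]].
There the 2×2 minor on rows j ∈ {0, 1}, columns (i,k) ∈ {(0,0), (0,1)} is det [[27, 15], [-3, 1]] = 72 ≠ 0, so this unfolding has rank ≥ 2; CP rank is at least every unfolding rank, so rank(T) ≥ 2. (Flattening ranks never certify an upper bound on CP rank; for that we must actually write T with 2 rank-1 terms.)
Upper bound — finding two terms. Write S_k = T[:,:,k] for the frontal slices: S₀ = [[27, -3], [12, 0]], S₁ = [[15, 1], [12, 0]].
If T = a₁ (x) b₁ (x) c₁ + a₂ (x) b₂ (x) c₂ then each S_k = c₁[k]·a₁b₁ᵀ + c₂[k]·a₂b₂ᵀ. S₀ and S₁ are linearly independent, so a₁b₁ᵀ and a₂b₂ᵀ must span the same plane of matrices: they are the rank-1 matrices of the form x·S₀ + y·S₁.
det(x·S₀ + y·S₁) is 36·x² + 24·xy − 12·y² = 12·(3·x − y)(x + y), vanishing at (x:y) = (1:3) and (1:-1).
M₁ = S₀ + 3·S₁ = [[72, 0], [48, 0]] = 24·[3, 2][1, 0]ᵀ and M₂ = S₀ − S₁ = [[12, -4], [0, 0]] = 4·[1, 0][3, -1]ᵀ, so take a₁ = [3, 2], b₁ = [1, 0], a₂ = [1, 0], b₂ = [3, -1].
Each slice is an integer combination of E₁ = a₁b₁ᵀ and E₂ = a₂b₂ᵀ: S₀ = 6·E₁ + 3·E₂, S₁ = 6·E₁ − E₂; reading off coefficients, c₁ = [6, 6] and c₂ = [3, -1].
Hence T = [3, 2] (x) [1, 0] (x) [6, 6] + [1, 0] (x) [3, -1] (x) [3, -1], so rank(T) ≤ 2.
These bounds meet, so rank(T) = 2.
Check entry T[1,0,0] = 12: (2)·(1)·(6) + (0)·(3)·(3) = 12.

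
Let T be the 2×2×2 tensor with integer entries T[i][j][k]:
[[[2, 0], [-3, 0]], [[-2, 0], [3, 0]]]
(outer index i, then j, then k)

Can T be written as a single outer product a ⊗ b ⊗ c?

The mode-1 fibre T[:,0,0] = [2, -2] gives a = [1, -1] (primitive direction); the mode-2 fibre T[0,:,0] = [2, -3] gives b = [2, -3]; then c[k] = T[0,0,k] / (a[0]·b[0]) = [2, 0] / 2 = [1, 0].
Expanding [1, -1] ⊗ [2, -3] ⊗ [1, 0] reproduces all 8 entries of T, so T = [1, -1] ⊗ [2, -3] ⊗ [1, 0] and rank(T) ≤ 1.
Equivalently every frontal slice T[:,:,k] is c[k] times the rank-1 matrix [1, -1] ⊗ [2, -3]. So T has rank 1 (it is nonzero).

Yes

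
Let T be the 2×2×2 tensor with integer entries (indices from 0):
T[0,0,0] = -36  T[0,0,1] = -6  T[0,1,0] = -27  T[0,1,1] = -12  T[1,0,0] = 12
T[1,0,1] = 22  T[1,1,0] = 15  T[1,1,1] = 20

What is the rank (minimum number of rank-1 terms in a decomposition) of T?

2

Lower bound: the mode-1 unfolding of T (rows indexed by i, columns by (j,k) = (0,0), (0,1), (1,0), (1,1)) is [[-36, -6, -27, -12], [12, 22, 15, 20]].
There the 2×2 minor on rows i ∈ {0, 1}, columns (j,k) ∈ {(0,0), (0,1)} is det [[-36, -6], [12, 22]] = -720 ≠ 0, so this unfolding has rank ≥ 2; CP rank is at least every unfolding rank, so rank(T) ≥ 2. (Flattening ranks never certify an upper bound on CP rank; for that we must actually write T with 2 rank-1 terms.)
Upper bound — finding two terms. Write S_k = T[:,:,k] for the frontal slices: S₀ = [[-36, -27], [12, 15]], S₁ = [[-6, -12], [22, 20]].
If T = a₁ ∘ b₁ ∘ c₁ + a₂ ∘ b₂ ∘ c₂ then each S_k = c₁[k]·a₁b₁ᵀ + c₂[k]·a₂b₂ᵀ. S₀ and S₁ are linearly independent, so a₁b₁ᵀ and a₂b₂ᵀ must span the same plane of matrices: they are the rank-1 matrices of the form x·S₀ + y·S₁.
det(x·S₀ + y·S₁) is −216·x² − 72·xy + 144·y² = (-72)·(3·x − 2·y)(x + y), vanishing at (x:y) = (2:3) and (1:-1).
M₁ = 2·S₀ + 3·S₁ = [[-90, -90], [90, 90]] = (-90)·(1, -1)(1, 1)ᵀ and M₂ = S₀ − S₁ = [[-30, -15], [-10, -5]] = (-5)·(3, 1)(2, 1)ᵀ, so take a₁ = (1, -1), b₁ = (1, 1), a₂ = (3, 1), b₂ = (2, 1).
Each slice is an integer combination of E₁ = a₁b₁ᵀ and E₂ = a₂b₂ᵀ: S₀ = −18·E₁ − 3·E₂, S₁ = −18·E₁ + 2·E₂; reading off coefficients, c₁ = (-18, -18) and c₂ = (-3, 2).
Hence T = (1, -1) ∘ (1, 1) ∘ (-18, -18) + (3, 1) ∘ (2, 1) ∘ (-3, 2), so rank(T) ≤ 2.
These bounds meet, so rank(T) = 2.
Check entry T[1,0,1] = 22: (-1)·(1)·(-18) + (1)·(2)·(2) = 22.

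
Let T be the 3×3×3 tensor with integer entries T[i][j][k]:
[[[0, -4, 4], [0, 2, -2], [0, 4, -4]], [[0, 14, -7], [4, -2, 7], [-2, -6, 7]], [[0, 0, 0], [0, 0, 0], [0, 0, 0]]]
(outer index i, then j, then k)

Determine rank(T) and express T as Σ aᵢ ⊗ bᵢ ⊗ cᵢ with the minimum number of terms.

Lower bound: the mode-3 unfolding of T (rows indexed by k, columns by (i,j) = (0,0), (0,1), (0,2), (1,0), (1,1), (1,2), (2,0), (2,1), (2,2)) is [[0, 0, 0, 0, 4, -2, 0, 0, 0], [-4, 2, 4, 14, -2, -6, 0, 0, 0], [4, -2, -4, -7, 7, 7, 0, 0, 0]].
There the 3×3 minor on rows k ∈ {0, 1, 2}, columns (i,j) ∈ {(0,0), (1,0), (1,1)} is det [[0, 0, 4], [-4, 14, -2], [4, -7, 7]] = -112 ≠ 0, so this unfolding has rank ≥ 3; CP rank is at least every unfolding rank, so rank(T) ≥ 3. (Unfolding ranks only ever bound the CP rank from below — rank(T) can be strictly larger than all of them — so the matching upper bound has to come from an explicit 3-term decomposition.)
Upper bound: T is a sum of 3 rank-1 terms, T = [0, 1, 0] ⊗ [1, -1, 1] ⊗ [-2, 2, -1] + [0, 1, 0] ⊗ [1, 1, 0] ⊗ [2, 4, 2] + [1, -2, 0] ⊗ [2, -1, -2] ⊗ [0, -2, 2] (one valid choice — decompositions are not unique — normalised so each a, b is primitive with positive first nonzero entry; check it by expanding all entries), so rank(T) ≤ 3.
These bounds meet, so rank(T) = 3.

rank(T) = 3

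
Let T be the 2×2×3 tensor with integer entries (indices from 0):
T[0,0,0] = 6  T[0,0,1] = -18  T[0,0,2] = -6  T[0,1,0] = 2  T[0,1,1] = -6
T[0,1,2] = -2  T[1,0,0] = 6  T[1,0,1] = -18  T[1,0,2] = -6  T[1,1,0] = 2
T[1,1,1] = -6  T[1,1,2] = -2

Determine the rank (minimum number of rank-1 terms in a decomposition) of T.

1

Lower bound: T ≠ 0 (e.g. T[0,0,0] = 6), so rank(T) ≥ 1.
Upper bound: the mode-1 fibre T[:,0,0] = [6, 6] gives a = [1, 1] (primitive direction); the mode-2 fibre T[0,:,0] = [6, 2] gives b = [3, 1]; then c[k] = T[0,0,k] / (a[0]·b[0]) = [6, -18, -6] / 3 = [2, -6, -2].
Expanding [1, 1] ⊗ [3, 1] ⊗ [2, -6, -2] reproduces all 12 entries of T, so T = [1, 1] ⊗ [3, 1] ⊗ [2, -6, -2] and rank(T) ≤ 1.
These bounds meet, so rank(T) = 1.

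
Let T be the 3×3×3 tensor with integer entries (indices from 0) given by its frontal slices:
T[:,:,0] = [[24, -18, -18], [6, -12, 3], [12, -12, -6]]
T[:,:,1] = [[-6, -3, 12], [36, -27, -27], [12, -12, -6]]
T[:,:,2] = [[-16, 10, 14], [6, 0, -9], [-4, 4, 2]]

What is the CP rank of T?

2

Lower bound: in the mode-3 unfolding of T (rows indexed by k, columns by (i,j)) the 2×2 minor on rows k ∈ {0, 1}, columns (i,j) ∈ {(0,0), (0,1)} is det [[24, -18], [-6, -3]] = -180 ≠ 0, so that unfolding has rank ≥ 2 and hence rank(T) ≥ 2 (CP rank is at least every unfolding rank, though it can be larger).
Upper bound: with S_k = T[:,:,k], the two rank-1 terms a₁b₁ᵀ, a₂b₂ᵀ are the rank-1 members of the pencil x·S₀ + y·S₁.
The 2×2 minor of x·S₀ + y·S₁ on rows {0,1}, columns {0,1} is −180·x² + 90·xy + 270·y² = (-90)·(2·x − 3·y)(x + y), vanishing at (x:y) = (3:2) and (1:-1).
M₁ = 3·S₀ + 2·S₁ = [[60, -60, -30], [90, -90, -45], [60, -60, -30]] = 15·(2, 3, 2)(2, -2, -1)ᵀ and M₂ = S₀ − S₁ = [[30, -15, -30], [-30, 15, 30], [0, 0, 0]] = 15·(1, -1, 0)(2, -1, -2)ᵀ, so take a₁ = (2, 3, 2), b₁ = (2, -2, -1), a₂ = (1, -1, 0), b₂ = (2, -1, -2).
Each slice is an integer combination of E₁ = a₁b₁ᵀ and E₂ = a₂b₂ᵀ: S₀ = 3·E₁ + 6·E₂, S₁ = 3·E₁ − 9·E₂, S₂ = −E₁ − 6·E₂; reading off coefficients, c₁ = (3, 3, -1) and c₂ = (6, -9, -6).
Hence T = (2, 3, 2) ⊗ (2, -2, -1) ⊗ (3, 3, -1) + (1, -1, 0) ⊗ (2, -1, -2) ⊗ (6, -9, -6), so rank(T) ≤ 2.
These bounds meet, so rank(T) = 2.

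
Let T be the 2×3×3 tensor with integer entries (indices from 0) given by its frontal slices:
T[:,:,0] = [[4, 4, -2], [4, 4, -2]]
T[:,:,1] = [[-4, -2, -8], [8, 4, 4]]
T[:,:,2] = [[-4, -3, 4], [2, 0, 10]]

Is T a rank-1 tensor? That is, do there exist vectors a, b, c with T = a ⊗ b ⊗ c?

No

The mode-3 unfolding of T (rows indexed by k, columns by (i,j) = (0,0), (0,1), (0,2), (1,0), (1,1), (1,2)) is [[4, 4, -2, 4, 4, -2], [-4, -2, -8, 8, 4, 4], [-4, -3, 4, 2, 0, 10]].
There the 3×3 minor on rows k ∈ {0, 1, 2}, columns (i,j) ∈ {(0,0), (0,1), (0,2)} is det [[4, 4, -2], [-4, -2, -8], [-4, -3, 4]] = 56 ≠ 0, so this unfolding has rank ≥ 3; CP rank is at least every unfolding rank, so rank(T) ≥ 3.
In particular rank(T) ≥ 3 > 1, so T is not rank-1.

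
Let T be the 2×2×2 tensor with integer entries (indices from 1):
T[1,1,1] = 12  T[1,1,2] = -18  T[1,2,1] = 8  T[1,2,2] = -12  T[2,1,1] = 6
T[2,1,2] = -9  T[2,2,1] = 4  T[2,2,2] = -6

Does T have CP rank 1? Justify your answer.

Yes

The mode-1 fibre T[:,1,1] = [12, 6] gives a = (2, 1) (primitive direction); the mode-2 fibre T[1,:,1] = [12, 8] gives b = (3, 2); then c[k] = T[1,1,k] / (a[1]·b[1]) = [12, -18] / 6 = (2, -3).
Expanding (2, 1) ∘ (3, 2) ∘ (2, -3) reproduces all 8 entries of T, so T = (2, 1) ∘ (3, 2) ∘ (2, -3) and rank(T) ≤ 1.
Equivalently every frontal slice T[:,:,k] is c[k] times the rank-1 matrix (2, 1) ∘ (3, 2). So T has rank 1 (it is nonzero).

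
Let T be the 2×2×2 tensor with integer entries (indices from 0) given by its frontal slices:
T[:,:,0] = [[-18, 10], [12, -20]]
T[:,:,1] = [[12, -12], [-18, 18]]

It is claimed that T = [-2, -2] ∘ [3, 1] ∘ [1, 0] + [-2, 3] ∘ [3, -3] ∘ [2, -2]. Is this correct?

Reconstruct entrywise from the claimed factors. For example, T[1,1,1] = 18 and Σₗ aₗ[1]bₗ[1]cₗ[1] = (-2)·(1)·(0) + (3)·(-3)·(-2) = 18; checking all 8 entries, every one matches. The claim holds.

Yes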